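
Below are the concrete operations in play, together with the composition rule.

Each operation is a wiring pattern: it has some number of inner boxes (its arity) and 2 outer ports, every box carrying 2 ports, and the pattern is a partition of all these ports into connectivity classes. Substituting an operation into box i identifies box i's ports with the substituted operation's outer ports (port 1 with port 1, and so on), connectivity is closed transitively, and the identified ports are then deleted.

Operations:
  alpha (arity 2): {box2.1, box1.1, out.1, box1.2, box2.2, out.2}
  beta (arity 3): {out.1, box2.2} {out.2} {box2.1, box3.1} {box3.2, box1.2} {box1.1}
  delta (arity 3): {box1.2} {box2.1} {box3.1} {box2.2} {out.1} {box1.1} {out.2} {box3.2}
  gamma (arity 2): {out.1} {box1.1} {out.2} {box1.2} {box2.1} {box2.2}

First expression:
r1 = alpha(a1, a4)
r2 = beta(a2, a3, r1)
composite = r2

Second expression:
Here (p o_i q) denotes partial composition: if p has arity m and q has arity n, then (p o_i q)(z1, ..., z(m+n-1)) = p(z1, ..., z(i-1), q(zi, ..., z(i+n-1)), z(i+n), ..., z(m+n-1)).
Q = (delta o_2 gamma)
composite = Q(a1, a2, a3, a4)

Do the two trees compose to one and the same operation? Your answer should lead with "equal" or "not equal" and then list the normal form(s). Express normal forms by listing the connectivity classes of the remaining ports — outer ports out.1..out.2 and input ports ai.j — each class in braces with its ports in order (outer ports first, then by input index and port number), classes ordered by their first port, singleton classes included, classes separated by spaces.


not equal: they reduce to {out.1, a3.2} {out.2} {a1.1, a1.2, a2.2, a3.1, a4.1, a4.2} {a2.1} and {out.1} {out.2} {a1.1} {a1.2} {a2.1} {a2.2} {a3.1} {a3.2} {a4.1} {a4.2}

The first expression reduces to {out.1, a3.2} {out.2} {a1.1, a1.2, a2.2, a3.1, a4.1, a4.2} {a2.1}
The second expression reduces to {out.1} {out.2} {a1.1} {a1.2} {a2.1} {a2.2} {a3.1} {a3.2} {a4.1} {a4.2}
Different reductions; not equal.


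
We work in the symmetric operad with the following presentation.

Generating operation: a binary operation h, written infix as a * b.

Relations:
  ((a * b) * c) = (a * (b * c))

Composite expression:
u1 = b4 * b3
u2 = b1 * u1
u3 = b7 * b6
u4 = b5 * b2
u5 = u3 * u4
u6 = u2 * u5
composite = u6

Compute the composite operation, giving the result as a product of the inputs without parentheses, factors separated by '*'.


b1 * b4 * b3 * b7 * b6 * b5 * b2

All parenthesizations of h agree; list the b-inputs left to right.
(b4 * b3) flattens to b4 * b3
(b1 * (b4 * b3)) flattens to b1 * b4 * b3
(b7 * b6) flattens to b7 * b6
(b5 * b2) flattens to b5 * b2
((b7 * b6) * (b5 * b2)) flattens to b7 * b6 * b5 * b2
((b1 * (b4 * b3)) * ((b7 * b6) * (b5 * b2))) flattens to b1 * b4 * b3 * b7 * b6 * b5 * b2


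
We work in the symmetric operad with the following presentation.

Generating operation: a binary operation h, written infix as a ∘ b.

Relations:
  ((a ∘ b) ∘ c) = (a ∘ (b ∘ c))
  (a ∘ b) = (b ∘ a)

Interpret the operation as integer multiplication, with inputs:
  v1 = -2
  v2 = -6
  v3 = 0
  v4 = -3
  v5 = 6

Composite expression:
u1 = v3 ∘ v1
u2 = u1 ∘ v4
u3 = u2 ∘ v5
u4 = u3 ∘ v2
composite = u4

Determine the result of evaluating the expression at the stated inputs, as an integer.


0

(v3 ∘ v1) = 0
((v3 ∘ v1) ∘ v4) = 0
(((v3 ∘ v1) ∘ v4) ∘ v5) = 0
((((v3 ∘ v1) ∘ v4) ∘ v5) ∘ v2) = 0


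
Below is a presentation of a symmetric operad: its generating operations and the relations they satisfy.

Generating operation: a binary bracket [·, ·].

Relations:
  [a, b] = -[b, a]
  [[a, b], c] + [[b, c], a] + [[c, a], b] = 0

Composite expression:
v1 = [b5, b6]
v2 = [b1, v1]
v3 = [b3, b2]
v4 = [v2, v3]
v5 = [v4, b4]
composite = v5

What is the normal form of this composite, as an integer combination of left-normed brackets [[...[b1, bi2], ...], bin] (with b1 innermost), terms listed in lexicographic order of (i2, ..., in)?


Left-normed coefficients sit on the b1-initial expansion words.
Composite bracket: [[[b1, [b5, b6]], [b3, b2]], b4]
Each bracket splits as ab - ba, giving 32 signed words (2^5 = 32).
The b1-initial words carry the normal form:
  b1b5b6b2b3b4 appears with sign -1, giving the term -[[[[[b1, b5], b6], b2], b3], b4]
  b1b5b6b3b2b4 appears with sign +1, giving the term +[[[[[b1, b5], b6], b3], b2], b4]
  b1b6b5b2b3b4 appears with sign +1, giving the term +[[[[[b1, b6], b5], b2], b3], b4]
  b1b6b5b3b2b4 appears with sign -1, giving the term -[[[[[b1, b6], b5], b3], b2], b4]

-[[[[[b1, b5], b6], b2], b3], b4] + [[[[[b1, b5], b6], b3], b2], b4] + [[[[[b1, b6], b5], b2], b3], b4] - [[[[[b1, b6], b5], b3], b2], b4]


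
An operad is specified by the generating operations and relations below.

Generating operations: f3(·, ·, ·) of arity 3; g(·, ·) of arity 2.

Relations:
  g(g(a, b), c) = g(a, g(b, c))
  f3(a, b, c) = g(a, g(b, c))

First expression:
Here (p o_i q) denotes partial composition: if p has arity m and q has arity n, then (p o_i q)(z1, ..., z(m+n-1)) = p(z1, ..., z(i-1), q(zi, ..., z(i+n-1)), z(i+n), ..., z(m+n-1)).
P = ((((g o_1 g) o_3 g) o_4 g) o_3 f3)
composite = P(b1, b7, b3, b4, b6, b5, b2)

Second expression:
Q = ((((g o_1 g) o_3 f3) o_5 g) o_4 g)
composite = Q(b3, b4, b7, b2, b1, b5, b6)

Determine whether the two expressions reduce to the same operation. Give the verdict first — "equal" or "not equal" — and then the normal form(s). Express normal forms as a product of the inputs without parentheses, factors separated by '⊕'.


In normal form, the first expression is b1 ⊕ b7 ⊕ b3 ⊕ b4 ⊕ b6 ⊕ b5 ⊕ b2
In normal form, the second expression is b3 ⊕ b4 ⊕ b7 ⊕ b2 ⊕ b1 ⊕ b5 ⊕ b6
The normal forms differ: not equal.

not equal — first b1 ⊕ b7 ⊕ b3 ⊕ b4 ⊕ b6 ⊕ b5 ⊕ b2, second b3 ⊕ b4 ⊕ b7 ⊕ b2 ⊕ b1 ⊕ b5 ⊕ b6


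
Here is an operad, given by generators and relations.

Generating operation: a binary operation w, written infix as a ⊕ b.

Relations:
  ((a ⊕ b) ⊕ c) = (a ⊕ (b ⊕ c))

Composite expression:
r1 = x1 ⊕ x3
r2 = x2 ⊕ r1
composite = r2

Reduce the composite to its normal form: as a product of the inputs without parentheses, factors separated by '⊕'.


x2 ⊕ x1 ⊕ x3

Key point: w is associative — brackets drop, the x-order remains.
(x1 ⊕ x3) flattens to x1 ⊕ x3
(x2 ⊕ (x1 ⊕ x3)) flattens to x2 ⊕ x1 ⊕ x3


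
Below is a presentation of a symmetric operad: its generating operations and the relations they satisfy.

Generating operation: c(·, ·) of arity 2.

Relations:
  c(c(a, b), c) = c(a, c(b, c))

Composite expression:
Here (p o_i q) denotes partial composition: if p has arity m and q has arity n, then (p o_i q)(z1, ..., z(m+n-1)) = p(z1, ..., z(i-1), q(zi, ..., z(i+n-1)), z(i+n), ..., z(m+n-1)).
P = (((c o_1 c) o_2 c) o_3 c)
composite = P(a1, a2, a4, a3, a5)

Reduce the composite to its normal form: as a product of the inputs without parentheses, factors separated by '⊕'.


a1 ⊕ a2 ⊕ a4 ⊕ a3 ⊕ a5

All parenthesizations of c agree; list the a-inputs left to right.
c(a4, a3) linearizes to a4 ⊕ a3
c(a2, c(a4, a3)) linearizes to a2 ⊕ a4 ⊕ a3
c(a1, c(a2, c(a4, a3))) linearizes to a1 ⊕ a2 ⊕ a4 ⊕ a3
c(c(a1, c(a2, c(a4, a3))), a5) linearizes to a1 ⊕ a2 ⊕ a4 ⊕ a3 ⊕ a5


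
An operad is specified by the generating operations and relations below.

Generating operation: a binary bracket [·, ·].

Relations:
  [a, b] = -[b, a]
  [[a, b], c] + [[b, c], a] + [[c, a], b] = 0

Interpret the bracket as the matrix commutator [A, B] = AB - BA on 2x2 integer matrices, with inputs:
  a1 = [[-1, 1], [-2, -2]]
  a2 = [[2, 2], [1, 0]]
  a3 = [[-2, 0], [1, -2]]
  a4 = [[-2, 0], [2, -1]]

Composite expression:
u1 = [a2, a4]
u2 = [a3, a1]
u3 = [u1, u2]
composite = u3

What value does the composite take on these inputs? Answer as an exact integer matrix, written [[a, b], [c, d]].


[a2, a4] = [[4, 2], [-5, -4]]
[a3, a1] = [[-1, 0], [1, 1]]
[[a2, a4], [a3, a1]] = [[2, 4], [2, -2]]

[[2, 4], [2, -2]]


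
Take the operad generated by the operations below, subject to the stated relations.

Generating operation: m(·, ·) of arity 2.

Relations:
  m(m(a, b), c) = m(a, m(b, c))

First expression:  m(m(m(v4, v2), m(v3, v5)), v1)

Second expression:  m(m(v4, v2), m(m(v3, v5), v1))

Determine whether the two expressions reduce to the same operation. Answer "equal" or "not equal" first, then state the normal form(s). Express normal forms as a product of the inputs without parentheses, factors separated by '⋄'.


equal; both compose to v4 ⋄ v2 ⋄ v3 ⋄ v5 ⋄ v1

The first composite normalizes to v4 ⋄ v2 ⋄ v3 ⋄ v5 ⋄ v1
The second composite normalizes to v4 ⋄ v2 ⋄ v3 ⋄ v5 ⋄ v1
Same normal form: equal.


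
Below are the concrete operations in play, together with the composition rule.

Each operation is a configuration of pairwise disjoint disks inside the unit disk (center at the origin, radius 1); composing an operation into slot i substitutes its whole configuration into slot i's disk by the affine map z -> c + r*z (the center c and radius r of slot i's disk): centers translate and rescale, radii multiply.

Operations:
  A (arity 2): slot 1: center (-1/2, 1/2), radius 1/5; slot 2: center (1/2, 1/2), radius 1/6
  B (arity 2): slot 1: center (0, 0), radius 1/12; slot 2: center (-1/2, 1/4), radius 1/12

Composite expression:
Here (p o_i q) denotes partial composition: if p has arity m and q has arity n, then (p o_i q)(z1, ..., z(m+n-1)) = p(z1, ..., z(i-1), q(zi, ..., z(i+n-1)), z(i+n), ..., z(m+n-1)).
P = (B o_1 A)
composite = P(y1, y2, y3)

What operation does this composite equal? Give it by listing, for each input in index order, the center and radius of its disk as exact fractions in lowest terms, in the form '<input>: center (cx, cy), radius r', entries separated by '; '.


y1: center (-1/24, 1/24), radius 1/60; y2: center (1/24, 1/24), radius 1/72; y3: center (-1/2, 1/4), radius 1/12

Below B, radii multiply path by path; the y-disk centers shift.
input y1: composing its 2 substitution steps yields center (-1/24, 1/24), radius 1/60
input y2: composing its 2 substitution steps yields center (1/24, 1/24), radius 1/72
input y3: composing its 1 substitution step yields center (-1/2, 1/4), radius 1/12


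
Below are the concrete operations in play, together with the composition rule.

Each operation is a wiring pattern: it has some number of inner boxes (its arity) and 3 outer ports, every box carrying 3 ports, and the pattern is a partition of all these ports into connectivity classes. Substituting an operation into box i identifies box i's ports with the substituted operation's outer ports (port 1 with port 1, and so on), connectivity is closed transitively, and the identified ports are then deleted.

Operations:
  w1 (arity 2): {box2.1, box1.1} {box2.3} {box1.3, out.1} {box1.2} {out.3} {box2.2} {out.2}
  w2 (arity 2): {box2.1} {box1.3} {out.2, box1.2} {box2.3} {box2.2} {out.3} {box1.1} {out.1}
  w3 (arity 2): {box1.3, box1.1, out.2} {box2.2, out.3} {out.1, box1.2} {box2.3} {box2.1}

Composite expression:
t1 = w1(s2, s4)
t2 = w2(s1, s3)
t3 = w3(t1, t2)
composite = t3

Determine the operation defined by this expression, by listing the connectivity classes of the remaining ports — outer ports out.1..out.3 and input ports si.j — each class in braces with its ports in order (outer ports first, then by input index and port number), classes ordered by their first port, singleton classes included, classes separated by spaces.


{out.1} {out.2, s2.3} {out.3, s1.2} {s1.1} {s1.3} {s2.1, s4.1} {s2.2} {s3.1} {s3.2} {s3.3} {s4.2} {s4.3}


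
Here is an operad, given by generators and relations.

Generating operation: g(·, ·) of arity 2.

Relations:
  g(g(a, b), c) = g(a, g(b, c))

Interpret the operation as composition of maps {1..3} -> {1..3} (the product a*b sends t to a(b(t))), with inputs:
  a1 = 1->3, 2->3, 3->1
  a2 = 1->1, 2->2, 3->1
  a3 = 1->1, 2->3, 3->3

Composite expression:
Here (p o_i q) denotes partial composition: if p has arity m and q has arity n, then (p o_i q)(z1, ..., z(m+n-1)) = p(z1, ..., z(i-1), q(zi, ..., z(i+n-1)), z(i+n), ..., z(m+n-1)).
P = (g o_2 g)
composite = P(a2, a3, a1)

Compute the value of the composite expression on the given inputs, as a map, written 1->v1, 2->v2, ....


1->1, 2->1, 3->1

g(a3, a1) = 1->3, 2->3, 3->1
g(a2, g(a3, a1)) = 1->1, 2->1, 3->1


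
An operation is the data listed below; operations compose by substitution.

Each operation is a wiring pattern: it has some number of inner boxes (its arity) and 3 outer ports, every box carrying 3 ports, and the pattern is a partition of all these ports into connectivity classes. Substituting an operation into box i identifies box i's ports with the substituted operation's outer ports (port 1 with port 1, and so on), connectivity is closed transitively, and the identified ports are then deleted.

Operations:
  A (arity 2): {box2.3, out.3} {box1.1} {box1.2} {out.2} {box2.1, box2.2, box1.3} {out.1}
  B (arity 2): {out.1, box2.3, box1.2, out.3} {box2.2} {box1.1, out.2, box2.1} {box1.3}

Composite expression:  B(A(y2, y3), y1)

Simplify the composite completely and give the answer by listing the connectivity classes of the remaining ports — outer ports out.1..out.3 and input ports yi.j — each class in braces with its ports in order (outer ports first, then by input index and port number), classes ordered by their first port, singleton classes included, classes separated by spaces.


{out.1, out.3, y1.3} {out.2, y1.1} {y1.2} {y2.1} {y2.2} {y2.3, y3.1, y3.2} {y3.3}


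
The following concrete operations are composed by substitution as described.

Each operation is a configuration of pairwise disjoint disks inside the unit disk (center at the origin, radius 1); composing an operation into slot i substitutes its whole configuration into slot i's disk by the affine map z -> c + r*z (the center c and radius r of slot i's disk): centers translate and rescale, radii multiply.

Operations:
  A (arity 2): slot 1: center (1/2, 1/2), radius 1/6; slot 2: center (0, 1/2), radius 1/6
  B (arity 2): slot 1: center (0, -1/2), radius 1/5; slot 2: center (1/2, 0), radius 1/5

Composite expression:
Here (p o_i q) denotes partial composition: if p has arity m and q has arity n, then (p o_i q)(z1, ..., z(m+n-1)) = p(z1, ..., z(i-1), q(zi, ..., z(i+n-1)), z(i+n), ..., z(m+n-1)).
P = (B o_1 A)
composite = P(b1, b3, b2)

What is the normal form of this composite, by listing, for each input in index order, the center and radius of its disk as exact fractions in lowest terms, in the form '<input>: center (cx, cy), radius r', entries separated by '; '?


b1: center (1/10, -2/5), radius 1/30; b2: center (1/2, 0), radius 1/5; b3: center (0, -2/5), radius 1/30


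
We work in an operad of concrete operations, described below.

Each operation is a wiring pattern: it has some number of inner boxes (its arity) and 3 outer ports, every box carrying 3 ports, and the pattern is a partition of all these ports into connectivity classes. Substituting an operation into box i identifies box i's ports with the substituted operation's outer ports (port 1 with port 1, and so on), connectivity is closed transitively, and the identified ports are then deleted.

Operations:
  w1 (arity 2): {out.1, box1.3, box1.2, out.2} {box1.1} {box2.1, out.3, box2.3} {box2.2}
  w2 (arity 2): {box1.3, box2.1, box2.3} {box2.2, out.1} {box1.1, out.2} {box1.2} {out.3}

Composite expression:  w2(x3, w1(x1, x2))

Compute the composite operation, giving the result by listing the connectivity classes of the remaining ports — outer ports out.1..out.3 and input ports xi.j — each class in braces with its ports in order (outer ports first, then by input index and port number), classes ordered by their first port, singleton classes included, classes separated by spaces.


{out.1, x1.2, x1.3, x2.1, x2.3, x3.3} {out.2, x3.1} {out.3} {x1.1} {x2.2} {x3.2}

Substituting into w2 glues patterns; closure does the rest.
composing w1 on (x1, x2), with out.j its own outer ports: {out.1, out.2, x1.2, x1.3} {out.3, x2.1, x2.3} {x1.1} {x2.2}
composing w2 on (x3, x1, x2), with out.j its own outer ports: {out.1, x1.2, x1.3, x2.1, x2.3, x3.3} {out.2, x3.1} {out.3} {x1.1} {x2.2} {x3.2}


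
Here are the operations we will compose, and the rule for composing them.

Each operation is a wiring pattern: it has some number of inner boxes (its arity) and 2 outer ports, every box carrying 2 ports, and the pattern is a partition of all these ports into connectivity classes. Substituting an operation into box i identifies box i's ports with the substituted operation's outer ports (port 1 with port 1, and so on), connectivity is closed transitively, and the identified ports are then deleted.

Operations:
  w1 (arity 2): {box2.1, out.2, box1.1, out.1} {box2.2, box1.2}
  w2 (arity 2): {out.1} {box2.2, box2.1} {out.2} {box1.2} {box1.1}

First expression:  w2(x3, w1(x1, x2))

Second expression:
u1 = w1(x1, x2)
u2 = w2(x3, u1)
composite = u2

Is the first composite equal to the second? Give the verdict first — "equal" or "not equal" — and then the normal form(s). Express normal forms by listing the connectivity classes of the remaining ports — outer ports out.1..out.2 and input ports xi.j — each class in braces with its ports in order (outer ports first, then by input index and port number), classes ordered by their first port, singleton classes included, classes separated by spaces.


equal: each reduces to {out.1} {out.2} {x1.1, x2.1} {x1.2, x2.2} {x3.1} {x3.2}


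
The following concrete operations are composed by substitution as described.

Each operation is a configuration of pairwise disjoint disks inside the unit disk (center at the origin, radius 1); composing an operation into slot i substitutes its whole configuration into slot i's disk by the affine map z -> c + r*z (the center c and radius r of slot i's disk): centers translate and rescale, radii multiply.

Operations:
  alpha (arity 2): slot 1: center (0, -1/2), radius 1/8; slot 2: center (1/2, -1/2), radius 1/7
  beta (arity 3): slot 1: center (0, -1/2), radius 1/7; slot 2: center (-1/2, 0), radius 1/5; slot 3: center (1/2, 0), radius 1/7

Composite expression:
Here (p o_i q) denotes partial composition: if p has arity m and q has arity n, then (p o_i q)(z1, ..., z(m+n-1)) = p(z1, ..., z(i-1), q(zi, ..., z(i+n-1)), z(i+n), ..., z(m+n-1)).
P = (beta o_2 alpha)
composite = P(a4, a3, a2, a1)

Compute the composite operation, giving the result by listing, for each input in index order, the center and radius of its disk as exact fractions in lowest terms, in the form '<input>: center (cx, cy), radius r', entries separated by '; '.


a1: center (1/2, 0), radius 1/7; a2: center (-2/5, -1/10), radius 1/35; a3: center (-1/2, -1/10), radius 1/40; a4: center (0, -1/2), radius 1/7


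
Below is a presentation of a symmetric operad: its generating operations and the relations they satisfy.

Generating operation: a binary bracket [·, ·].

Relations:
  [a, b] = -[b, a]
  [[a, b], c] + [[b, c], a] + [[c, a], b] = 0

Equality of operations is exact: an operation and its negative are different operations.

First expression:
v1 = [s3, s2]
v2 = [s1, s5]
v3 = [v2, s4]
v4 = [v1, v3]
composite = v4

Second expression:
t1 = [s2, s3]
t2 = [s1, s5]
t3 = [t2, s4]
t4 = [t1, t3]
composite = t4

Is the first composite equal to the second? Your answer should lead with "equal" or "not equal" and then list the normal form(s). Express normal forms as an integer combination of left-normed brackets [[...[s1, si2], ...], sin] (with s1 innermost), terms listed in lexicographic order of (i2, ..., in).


not equal — first [[[[s1, s5], s4], s2], s3] - [[[[s1, s5], s4], s3], s2], second -[[[[s1, s5], s4], s2], s3] + [[[[s1, s5], s4], s3], s2]

Normal form of the first expression: [[[[s1, s5], s4], s2], s3] - [[[[s1, s5], s4], s3], s2]
Normal form of the second expression: -[[[[s1, s5], s4], s2], s3] + [[[[s1, s5], s4], s3], s2]
Different reductions; not equal.


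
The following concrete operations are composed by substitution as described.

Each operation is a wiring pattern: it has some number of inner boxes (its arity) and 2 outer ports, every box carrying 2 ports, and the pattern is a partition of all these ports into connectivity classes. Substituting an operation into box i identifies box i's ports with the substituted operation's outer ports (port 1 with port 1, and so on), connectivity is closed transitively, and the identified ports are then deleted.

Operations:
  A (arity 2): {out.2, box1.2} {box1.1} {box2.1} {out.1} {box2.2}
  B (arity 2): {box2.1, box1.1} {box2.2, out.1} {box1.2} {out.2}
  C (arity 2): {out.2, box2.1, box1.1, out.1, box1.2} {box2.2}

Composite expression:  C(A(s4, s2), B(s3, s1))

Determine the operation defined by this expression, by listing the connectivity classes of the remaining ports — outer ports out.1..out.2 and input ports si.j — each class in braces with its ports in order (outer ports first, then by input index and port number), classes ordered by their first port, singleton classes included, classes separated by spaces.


{out.1, out.2, s1.2, s4.2} {s1.1, s3.1} {s2.1} {s2.2} {s3.2} {s4.1}

Treat the ports identified at C as solder joints: merge, then drop.
the subtree at A composes to {out.1} {out.2, s4.2} {s2.1} {s2.2} {s4.1} on (s4, s2); out.j = own outer ports
the subtree at B composes to {out.1, s1.2} {out.2} {s1.1, s3.1} {s3.2} on (s3, s1); out.j = own outer ports
the subtree at C composes to {out.1, out.2, s1.2, s4.2} {s1.1, s3.1} {s2.1} {s2.2} {s3.2} {s4.1} on (s4, s2, s3, s1); out.j = own outer ports


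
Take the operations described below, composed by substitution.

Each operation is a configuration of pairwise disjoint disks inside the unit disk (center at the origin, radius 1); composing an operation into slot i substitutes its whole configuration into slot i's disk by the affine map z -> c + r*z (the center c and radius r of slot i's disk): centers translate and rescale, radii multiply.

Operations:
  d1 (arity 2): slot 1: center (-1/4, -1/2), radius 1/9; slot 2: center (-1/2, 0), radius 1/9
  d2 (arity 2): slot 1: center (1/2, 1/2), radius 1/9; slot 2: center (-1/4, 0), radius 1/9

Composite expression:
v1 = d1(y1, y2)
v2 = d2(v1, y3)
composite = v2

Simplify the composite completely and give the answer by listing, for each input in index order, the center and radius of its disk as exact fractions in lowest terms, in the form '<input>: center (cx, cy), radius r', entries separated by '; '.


y1: center (17/36, 4/9), radius 1/81; y2: center (4/9, 1/2), radius 1/81; y3: center (-1/4, 0), radius 1/9

Each y-disk chains the slot maps above it in d2; radii multiply.
tracing y1 down its 2-map path: center (17/36, 4/9), radius 1/81
tracing y2 down its 2-map path: center (4/9, 1/2), radius 1/81
tracing y3 down its 1-map path: center (-1/4, 0), radius 1/9


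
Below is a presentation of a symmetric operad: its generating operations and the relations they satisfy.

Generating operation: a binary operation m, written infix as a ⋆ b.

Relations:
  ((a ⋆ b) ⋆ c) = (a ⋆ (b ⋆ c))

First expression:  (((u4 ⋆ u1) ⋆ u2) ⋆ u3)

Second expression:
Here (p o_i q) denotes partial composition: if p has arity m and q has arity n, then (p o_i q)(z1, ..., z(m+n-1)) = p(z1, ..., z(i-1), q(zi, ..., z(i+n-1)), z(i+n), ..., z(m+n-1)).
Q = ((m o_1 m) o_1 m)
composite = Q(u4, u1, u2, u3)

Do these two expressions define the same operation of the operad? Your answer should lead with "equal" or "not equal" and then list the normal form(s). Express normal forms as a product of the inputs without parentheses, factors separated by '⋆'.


Normal form of the first expression: u4 ⋆ u1 ⋆ u2 ⋆ u3
Normal form of the second expression: u4 ⋆ u1 ⋆ u2 ⋆ u3
One common form — equal.

equal; both compose to u4 ⋆ u1 ⋆ u2 ⋆ u3


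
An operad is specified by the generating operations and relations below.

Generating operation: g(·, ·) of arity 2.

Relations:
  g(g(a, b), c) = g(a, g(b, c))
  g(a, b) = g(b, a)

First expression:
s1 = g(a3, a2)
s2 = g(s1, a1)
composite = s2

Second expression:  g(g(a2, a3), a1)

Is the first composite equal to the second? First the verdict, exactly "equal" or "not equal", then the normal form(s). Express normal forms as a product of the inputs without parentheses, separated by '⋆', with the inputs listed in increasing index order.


equal: each reduces to a1 ⋆ a2 ⋆ a3

The first expression, normalized: a1 ⋆ a2 ⋆ a3
The second expression, normalized: a1 ⋆ a2 ⋆ a3
The normal forms match — equal.


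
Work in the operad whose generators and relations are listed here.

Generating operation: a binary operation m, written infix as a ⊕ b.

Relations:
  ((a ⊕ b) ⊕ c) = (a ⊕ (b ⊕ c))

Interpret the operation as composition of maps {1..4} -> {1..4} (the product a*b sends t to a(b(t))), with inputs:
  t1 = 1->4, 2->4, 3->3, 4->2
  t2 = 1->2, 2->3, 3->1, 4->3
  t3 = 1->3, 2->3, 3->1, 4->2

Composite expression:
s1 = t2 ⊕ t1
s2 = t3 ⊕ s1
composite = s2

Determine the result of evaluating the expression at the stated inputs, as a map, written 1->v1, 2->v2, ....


1->1, 2->1, 3->3, 4->1

(t2 ⊕ t1) = 1->3, 2->3, 3->1, 4->3
(t3 ⊕ (t2 ⊕ t1)) = 1->1, 2->1, 3->3, 4->1


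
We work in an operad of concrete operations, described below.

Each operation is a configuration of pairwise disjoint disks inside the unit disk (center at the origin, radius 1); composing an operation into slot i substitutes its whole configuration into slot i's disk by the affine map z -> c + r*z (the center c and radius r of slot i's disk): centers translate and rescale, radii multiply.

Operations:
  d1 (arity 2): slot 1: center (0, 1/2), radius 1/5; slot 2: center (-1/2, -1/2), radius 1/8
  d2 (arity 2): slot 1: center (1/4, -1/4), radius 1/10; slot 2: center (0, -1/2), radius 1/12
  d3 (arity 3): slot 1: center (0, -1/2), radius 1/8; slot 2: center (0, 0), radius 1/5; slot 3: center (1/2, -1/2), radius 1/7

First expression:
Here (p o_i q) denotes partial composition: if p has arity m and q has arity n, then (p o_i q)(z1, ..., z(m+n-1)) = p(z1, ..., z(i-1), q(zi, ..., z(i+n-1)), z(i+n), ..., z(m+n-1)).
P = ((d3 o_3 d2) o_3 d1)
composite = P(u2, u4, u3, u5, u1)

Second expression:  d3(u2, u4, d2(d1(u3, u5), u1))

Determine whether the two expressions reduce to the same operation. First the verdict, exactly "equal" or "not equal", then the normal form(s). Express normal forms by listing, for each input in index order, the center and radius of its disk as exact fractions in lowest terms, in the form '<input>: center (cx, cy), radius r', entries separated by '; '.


equal — both sides give u1: center (1/2, -4/7), radius 1/84; u2: center (0, -1/2), radius 1/8; u3: center (15/28, -37/70), radius 1/350; u4: center (0, 0), radius 1/5; u5: center (37/70, -19/35), radius 1/560


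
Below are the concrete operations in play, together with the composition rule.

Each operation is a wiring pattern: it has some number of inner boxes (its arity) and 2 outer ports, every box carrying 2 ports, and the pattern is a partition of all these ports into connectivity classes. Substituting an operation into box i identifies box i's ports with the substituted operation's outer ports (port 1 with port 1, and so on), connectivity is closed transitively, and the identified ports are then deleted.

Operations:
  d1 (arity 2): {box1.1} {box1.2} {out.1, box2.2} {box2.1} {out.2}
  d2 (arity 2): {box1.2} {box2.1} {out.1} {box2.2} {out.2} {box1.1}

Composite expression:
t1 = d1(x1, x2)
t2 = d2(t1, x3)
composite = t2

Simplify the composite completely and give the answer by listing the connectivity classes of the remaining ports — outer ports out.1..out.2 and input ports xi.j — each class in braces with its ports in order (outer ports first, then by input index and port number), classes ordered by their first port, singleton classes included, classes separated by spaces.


Reachability decides: close wires over d2-identified ports.
after d1, the pattern on (x1, x2) reads {out.1, x2.2} {out.2} {x1.1} {x1.2} {x2.1} (out.j = its outer ports)
after d2, the pattern on (x1, x2, x3) reads {out.1} {out.2} {x1.1} {x1.2} {x2.1} {x2.2} {x3.1} {x3.2} (out.j = its outer ports)

{out.1} {out.2} {x1.1} {x1.2} {x2.1} {x2.2} {x3.1} {x3.2}


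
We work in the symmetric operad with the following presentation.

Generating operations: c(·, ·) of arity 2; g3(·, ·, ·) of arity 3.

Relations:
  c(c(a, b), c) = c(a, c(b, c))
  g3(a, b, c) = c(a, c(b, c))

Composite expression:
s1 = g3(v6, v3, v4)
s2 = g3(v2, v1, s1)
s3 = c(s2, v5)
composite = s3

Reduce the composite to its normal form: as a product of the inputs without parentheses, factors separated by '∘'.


v2 ∘ v1 ∘ v6 ∘ v3 ∘ v4 ∘ v5

Under associativity of c, the answer is the v's in reading order.
g3(v6, v3, v4) spells out as v6 ∘ v3 ∘ v4
g3(v2, v1, g3(v6, v3, v4)) spells out as v2 ∘ v1 ∘ v6 ∘ v3 ∘ v4
c(g3(v2, v1, g3(v6, v3, v4)), v5) spells out as v2 ∘ v1 ∘ v6 ∘ v3 ∘ v4 ∘ v5


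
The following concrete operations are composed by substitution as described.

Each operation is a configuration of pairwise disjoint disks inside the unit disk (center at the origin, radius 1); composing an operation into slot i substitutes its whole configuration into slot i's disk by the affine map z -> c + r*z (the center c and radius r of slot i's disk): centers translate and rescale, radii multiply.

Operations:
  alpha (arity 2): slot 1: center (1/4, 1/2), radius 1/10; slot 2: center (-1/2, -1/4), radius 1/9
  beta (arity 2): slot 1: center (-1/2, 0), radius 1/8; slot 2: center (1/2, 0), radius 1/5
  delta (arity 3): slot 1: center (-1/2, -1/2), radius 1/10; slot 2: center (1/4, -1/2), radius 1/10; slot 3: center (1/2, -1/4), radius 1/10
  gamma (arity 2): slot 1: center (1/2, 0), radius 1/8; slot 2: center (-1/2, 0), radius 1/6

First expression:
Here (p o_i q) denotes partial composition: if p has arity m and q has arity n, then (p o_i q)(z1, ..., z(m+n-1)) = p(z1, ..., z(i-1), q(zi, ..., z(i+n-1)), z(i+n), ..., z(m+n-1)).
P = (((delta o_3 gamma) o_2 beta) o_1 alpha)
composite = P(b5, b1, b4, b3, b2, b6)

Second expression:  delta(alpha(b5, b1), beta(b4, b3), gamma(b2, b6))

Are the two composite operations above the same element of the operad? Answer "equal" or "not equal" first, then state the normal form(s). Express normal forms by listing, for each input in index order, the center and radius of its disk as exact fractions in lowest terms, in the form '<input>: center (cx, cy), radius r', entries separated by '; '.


equal; both compose to b1: center (-11/20, -21/40), radius 1/90; b2: center (11/20, -1/4), radius 1/80; b3: center (3/10, -1/2), radius 1/50; b4: center (1/5, -1/2), radius 1/80; b5: center (-19/40, -9/20), radius 1/100; b6: center (9/20, -1/4), radius 1/60


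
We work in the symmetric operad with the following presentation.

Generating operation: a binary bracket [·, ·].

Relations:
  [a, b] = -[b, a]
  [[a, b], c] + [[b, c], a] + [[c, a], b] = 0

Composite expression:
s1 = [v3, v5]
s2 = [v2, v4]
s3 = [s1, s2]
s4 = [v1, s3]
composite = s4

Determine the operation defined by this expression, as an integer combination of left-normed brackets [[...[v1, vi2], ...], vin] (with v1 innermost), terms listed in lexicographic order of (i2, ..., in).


-[[[[v1, v2], v4], v3], v5] + [[[[v1, v2], v4], v5], v3] + [[[[v1, v3], v5], v2], v4] - [[[[v1, v3], v5], v4], v2] + [[[[v1, v4], v2], v3], v5] - [[[[v1, v4], v2], v5], v3] - [[[[v1, v5], v3], v2], v4] + [[[[v1, v5], v3], v4], v2]

Expand each bracket as ab - ba; the v1-initial words give the coefficients.
Composite bracket: [v1, [[v3, v5], [v2, v4]]]
Under [a, b] = ab - ba we get 16 signed associative words (2^4 = 16).
Keep just the words that open with v1:
  sign of v1v2v4v3v5 is -1, so it contributes -[[[[v1, v2], v4], v3], v5]
  sign of v1v2v4v5v3 is +1, so it contributes +[[[[v1, v2], v4], v5], v3]
  sign of v1v3v5v2v4 is +1, so it contributes +[[[[v1, v3], v5], v2], v4]
  sign of v1v3v5v4v2 is -1, so it contributes -[[[[v1, v3], v5], v4], v2]
  sign of v1v4v2v3v5 is +1, so it contributes +[[[[v1, v4], v2], v3], v5]
  sign of v1v4v2v5v3 is -1, so it contributes -[[[[v1, v4], v2], v5], v3]
  sign of v1v5v3v2v4 is -1, so it contributes -[[[[v1, v5], v3], v2], v4]
  sign of v1v5v3v4v2 is +1, so it contributes +[[[[v1, v5], v3], v4], v2]


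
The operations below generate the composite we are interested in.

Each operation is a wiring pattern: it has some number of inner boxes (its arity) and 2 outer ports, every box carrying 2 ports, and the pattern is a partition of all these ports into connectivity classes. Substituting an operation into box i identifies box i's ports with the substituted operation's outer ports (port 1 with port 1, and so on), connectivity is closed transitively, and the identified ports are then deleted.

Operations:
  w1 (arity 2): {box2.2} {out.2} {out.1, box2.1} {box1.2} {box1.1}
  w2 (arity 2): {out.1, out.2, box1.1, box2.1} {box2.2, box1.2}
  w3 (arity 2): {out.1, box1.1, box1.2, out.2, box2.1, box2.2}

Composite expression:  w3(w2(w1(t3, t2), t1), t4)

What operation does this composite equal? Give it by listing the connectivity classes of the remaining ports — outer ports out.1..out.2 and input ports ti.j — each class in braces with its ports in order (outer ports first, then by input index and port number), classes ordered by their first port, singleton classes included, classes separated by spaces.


{out.1, out.2, t1.1, t2.1, t4.1, t4.2} {t1.2} {t2.2} {t3.1} {t3.2}

Treat the ports identified at w3 as solder joints: merge, then drop.
composing w1 on (t3, t2), with out.j its own outer ports: {out.1, t2.1} {out.2} {t2.2} {t3.1} {t3.2}
composing w2 on (t3, t2, t1), with out.j its own outer ports: {out.1, out.2, t1.1, t2.1} {t1.2} {t2.2} {t3.1} {t3.2}
composing w3 on (t3, t2, t1, t4), with out.j its own outer ports: {out.1, out.2, t1.1, t2.1, t4.1, t4.2} {t1.2} {t2.2} {t3.1} {t3.2}


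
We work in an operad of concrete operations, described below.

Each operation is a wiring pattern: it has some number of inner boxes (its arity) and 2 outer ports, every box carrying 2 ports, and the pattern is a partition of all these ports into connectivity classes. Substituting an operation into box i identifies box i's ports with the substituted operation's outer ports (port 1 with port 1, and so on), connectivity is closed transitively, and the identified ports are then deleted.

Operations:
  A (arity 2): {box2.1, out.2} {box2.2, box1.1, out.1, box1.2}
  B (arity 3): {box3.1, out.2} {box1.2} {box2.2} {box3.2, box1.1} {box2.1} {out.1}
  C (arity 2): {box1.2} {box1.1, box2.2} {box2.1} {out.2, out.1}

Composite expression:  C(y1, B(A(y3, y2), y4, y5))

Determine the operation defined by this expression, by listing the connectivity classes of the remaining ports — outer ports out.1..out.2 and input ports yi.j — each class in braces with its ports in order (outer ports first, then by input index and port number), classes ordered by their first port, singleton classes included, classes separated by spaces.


Reachability decides: close wires over C-identified ports.
stage A: inputs (y3, y2), connectivity {out.1, y2.2, y3.1, y3.2} {out.2, y2.1}, out.j its boundary
stage B: inputs (y3, y2, y4, y5), connectivity {out.1} {out.2, y5.1} {y2.1} {y2.2, y3.1, y3.2, y5.2} {y4.1} {y4.2}, out.j its boundary
stage C: inputs (y1, y3, y2, y4, y5), connectivity {out.1, out.2} {y1.1, y5.1} {y1.2} {y2.1} {y2.2, y3.1, y3.2, y5.2} {y4.1} {y4.2}, out.j its boundary

{out.1, out.2} {y1.1, y5.1} {y1.2} {y2.1} {y2.2, y3.1, y3.2, y5.2} {y4.1} {y4.2}


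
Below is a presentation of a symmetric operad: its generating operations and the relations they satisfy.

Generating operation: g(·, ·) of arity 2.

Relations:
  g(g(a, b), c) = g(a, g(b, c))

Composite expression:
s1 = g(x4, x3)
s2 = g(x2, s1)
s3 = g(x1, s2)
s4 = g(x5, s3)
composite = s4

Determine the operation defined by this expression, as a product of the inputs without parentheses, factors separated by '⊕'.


The g-tree's shape is irrelevant; the x-reading-order decides.
g(x4, x3) spells out as x4 ⊕ x3
g(x2, g(x4, x3)) spells out as x2 ⊕ x4 ⊕ x3
g(x1, g(x2, g(x4, x3))) spells out as x1 ⊕ x2 ⊕ x4 ⊕ x3
g(x5, g(x1, g(x2, g(x4, x3)))) spells out as x5 ⊕ x1 ⊕ x2 ⊕ x4 ⊕ x3

x5 ⊕ x1 ⊕ x2 ⊕ x4 ⊕ x3


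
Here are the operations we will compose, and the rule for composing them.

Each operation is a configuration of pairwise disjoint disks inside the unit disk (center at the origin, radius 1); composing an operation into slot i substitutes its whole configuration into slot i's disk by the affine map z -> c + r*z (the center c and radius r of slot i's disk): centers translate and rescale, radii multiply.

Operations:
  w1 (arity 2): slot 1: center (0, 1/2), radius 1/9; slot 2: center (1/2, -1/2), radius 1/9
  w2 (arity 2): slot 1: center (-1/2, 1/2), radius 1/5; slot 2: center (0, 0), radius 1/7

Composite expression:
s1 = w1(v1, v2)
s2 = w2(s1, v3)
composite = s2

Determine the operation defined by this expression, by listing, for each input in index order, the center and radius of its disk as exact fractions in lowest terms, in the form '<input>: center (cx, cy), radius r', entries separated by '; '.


Only the slot chain above each v matters under w2; compose those maps.
input v1: composing its 2 substitution steps yields center (-1/2, 3/5), radius 1/45
input v2: composing its 2 substitution steps yields center (-2/5, 2/5), radius 1/45
input v3: composing its 1 substitution step yields center (0, 0), radius 1/7

v1: center (-1/2, 3/5), radius 1/45; v2: center (-2/5, 2/5), radius 1/45; v3: center (0, 0), radius 1/7


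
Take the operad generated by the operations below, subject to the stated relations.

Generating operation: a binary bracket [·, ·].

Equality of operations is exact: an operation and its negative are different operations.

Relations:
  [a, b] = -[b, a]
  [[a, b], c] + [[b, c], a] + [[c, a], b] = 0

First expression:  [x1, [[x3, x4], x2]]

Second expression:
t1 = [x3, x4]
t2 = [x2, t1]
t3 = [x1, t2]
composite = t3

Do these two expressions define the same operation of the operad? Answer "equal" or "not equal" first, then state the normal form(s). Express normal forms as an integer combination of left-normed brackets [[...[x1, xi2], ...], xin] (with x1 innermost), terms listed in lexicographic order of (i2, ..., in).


Reducing the first expression gives -[[[x1, x2], x3], x4] + [[[x1, x2], x4], x3] + [[[x1, x3], x4], x2] - [[[x1, x4], x3], x2]
Reducing the second expression gives [[[x1, x2], x3], x4] - [[[x1, x2], x4], x3] - [[[x1, x3], x4], x2] + [[[x1, x4], x3], x2]
The forms do not match — not equal.

not equal; the first gives -[[[x1, x2], x3], x4] + [[[x1, x2], x4], x3] + [[[x1, x3], x4], x2] - [[[x1, x4], x3], x2] and the second [[[x1, x2], x3], x4] - [[[x1, x2], x4], x3] - [[[x1, x3], x4], x2] + [[[x1, x4], x3], x2]


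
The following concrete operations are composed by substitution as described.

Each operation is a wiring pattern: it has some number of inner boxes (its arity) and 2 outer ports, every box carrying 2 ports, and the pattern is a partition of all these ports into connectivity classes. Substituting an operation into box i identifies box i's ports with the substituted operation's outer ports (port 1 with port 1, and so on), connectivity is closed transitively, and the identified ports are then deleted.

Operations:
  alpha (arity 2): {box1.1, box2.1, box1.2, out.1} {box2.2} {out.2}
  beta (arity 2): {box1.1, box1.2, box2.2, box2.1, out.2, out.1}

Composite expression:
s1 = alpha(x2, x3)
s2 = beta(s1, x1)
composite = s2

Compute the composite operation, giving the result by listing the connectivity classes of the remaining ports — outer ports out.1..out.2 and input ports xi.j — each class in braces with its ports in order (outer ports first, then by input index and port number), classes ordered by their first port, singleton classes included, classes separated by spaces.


Reachability decides: close wires over beta-identified ports.
alpha over (x2, x3) gives {out.1, x2.1, x2.2, x3.1} {out.2} {x3.2}, out.j being that stage's outer ports
beta over (x2, x3, x1) gives {out.1, out.2, x1.1, x1.2, x2.1, x2.2, x3.1} {x3.2}, out.j being that stage's outer ports

{out.1, out.2, x1.1, x1.2, x2.1, x2.2, x3.1} {x3.2}
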